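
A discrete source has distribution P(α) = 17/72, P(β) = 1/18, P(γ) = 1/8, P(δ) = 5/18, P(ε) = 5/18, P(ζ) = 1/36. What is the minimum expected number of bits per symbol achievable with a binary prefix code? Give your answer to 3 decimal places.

2.292 bits/symbol

Repeatedly combine the two least-probable nodes; the expected code length is the sum of the merged weights.
merge 1/36 + 1/18 → 1/12
merge 1/12 + 1/8 → 5/24
merge 5/24 + 17/72 → 4/9
merge 5/18 + 5/18 → 5/9
merge 4/9 + 5/9 → 1
L = 1/12 + 5/24 + 4/9 + 5/9 + 1 = 55/24 ≈ 2.292 bits/symbol.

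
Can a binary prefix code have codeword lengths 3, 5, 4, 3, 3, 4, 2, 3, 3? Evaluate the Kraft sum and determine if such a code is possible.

1.03125; no

With common denominator 2^5 = 32: Σ 2^(−ℓᵢ) = 4/32 + 1/32 + 2/32 + 4/32 + 4/32 + 2/32 + 8/32 + 4/32 + 4/32 = 33/32 = 1.03125.
Kraft's inequality requires Σ ≤ 1; here Σ = 1.03125 > 1, so no such prefix code exists.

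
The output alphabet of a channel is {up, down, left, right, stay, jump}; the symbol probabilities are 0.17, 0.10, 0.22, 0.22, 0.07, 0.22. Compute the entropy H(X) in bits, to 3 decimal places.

H = −Σ pᵢ log₂ pᵢ.
−0.17·log₂(0.17) = 0.4346
−0.10·log₂(0.10) = 0.3322
−0.22·log₂(0.22) = 0.4806
−0.22·log₂(0.22) = 0.4806
−0.07·log₂(0.07) = 0.2686
−0.22·log₂(0.22) = 0.4806
Sum ≈ 2.4771 → 2.477 bits.

2.477 bits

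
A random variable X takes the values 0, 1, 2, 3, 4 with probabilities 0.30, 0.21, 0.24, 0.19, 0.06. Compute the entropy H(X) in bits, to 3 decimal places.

H = −Σ pᵢ log₂ pᵢ.
−0.30·log₂(0.30) = 0.5211
−0.21·log₂(0.21) = 0.4728
−0.24·log₂(0.24) = 0.4941
−0.19·log₂(0.19) = 0.4552
−0.06·log₂(0.06) = 0.2435
Sum ≈ 2.1868 → 2.187 bits.

2.187 bits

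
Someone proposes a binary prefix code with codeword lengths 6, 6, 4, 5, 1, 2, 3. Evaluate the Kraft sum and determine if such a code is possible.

1; yes

With common denominator 2^6 = 64: Σ 2^(−ℓᵢ) = 1/64 + 1/64 + 4/64 + 2/64 + 32/64 + 16/64 + 8/64 = 64/64 = 1.
Kraft's inequality requires Σ ≤ 1; here Σ = 1 ≤ 1, so such a prefix code exists.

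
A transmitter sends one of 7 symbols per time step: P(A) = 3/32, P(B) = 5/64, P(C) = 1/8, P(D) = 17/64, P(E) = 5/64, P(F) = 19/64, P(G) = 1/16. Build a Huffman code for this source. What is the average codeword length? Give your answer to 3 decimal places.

2.578 bits/symbol

Repeatedly combine the two least-probable nodes; the expected code length is the sum of the merged weights.
merge 1/16 + 5/64 → 9/64
merge 5/64 + 3/32 → 11/64
merge 1/8 + 9/64 → 17/64
merge 11/64 + 17/64 → 7/16
merge 17/64 + 19/64 → 9/16
merge 7/16 + 9/16 → 1
L = 9/64 + 11/64 + 17/64 + 7/16 + 9/16 + 1 = 165/64 ≈ 2.578 bits/symbol.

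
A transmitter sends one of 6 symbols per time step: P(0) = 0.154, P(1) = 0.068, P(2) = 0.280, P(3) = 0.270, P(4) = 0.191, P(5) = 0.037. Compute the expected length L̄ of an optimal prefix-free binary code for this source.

2.364 bits/symbol

Repeatedly combine the two least-probable nodes; the expected code length is the sum of the merged weights.
merge 37/1000 + 17/250 → 21/200
merge 21/200 + 77/500 → 259/1000
merge 191/1000 + 259/1000 → 9/20
merge 27/100 + 7/25 → 11/20
merge 9/20 + 11/20 → 1
L = 21/200 + 259/1000 + 9/20 + 11/20 + 1 = 591/250 = 2.364 bits/symbol.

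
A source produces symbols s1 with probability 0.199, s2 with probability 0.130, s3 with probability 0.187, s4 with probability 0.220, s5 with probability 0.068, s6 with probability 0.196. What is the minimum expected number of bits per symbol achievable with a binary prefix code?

2.581 bits/symbol

Repeatedly combine the two least-probable nodes; the expected code length is the sum of the merged weights.
merge 17/250 + 13/100 → 99/500
merge 187/1000 + 49/250 → 383/1000
merge 99/500 + 199/1000 → 397/1000
merge 11/50 + 383/1000 → 603/1000
merge 397/1000 + 603/1000 → 1
L = 99/500 + 383/1000 + 397/1000 + 603/1000 + 1 = 2581/1000 = 2.581 bits/symbol.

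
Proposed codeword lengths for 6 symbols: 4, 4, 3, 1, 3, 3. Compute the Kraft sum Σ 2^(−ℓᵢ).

With common denominator 2^4 = 16: Σ 2^(−ℓᵢ) = 1/16 + 1/16 + 2/16 + 8/16 + 2/16 + 2/16 = 16/16 = 1.

1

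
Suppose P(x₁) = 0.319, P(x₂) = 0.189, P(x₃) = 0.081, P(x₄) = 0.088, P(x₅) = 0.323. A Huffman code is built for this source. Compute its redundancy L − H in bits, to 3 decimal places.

0.060 bits

Entropy H = −Σ p log₂ p ≈ 2.1090 bits.
Huffman merges: 81/1000+11/125→169/1000; 169/1000+189/1000→179/500; 319/1000+323/1000→321/500; 179/500+321/500→1. L = 2169/1000 ≈ 2.1690.
L − H = 2.1690 − 2.1090 = 0.060 bits.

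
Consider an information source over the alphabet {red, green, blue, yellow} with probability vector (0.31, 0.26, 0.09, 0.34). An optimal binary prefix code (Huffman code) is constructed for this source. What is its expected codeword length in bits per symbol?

2 bits/symbol

Repeatedly combine the two least-probable nodes; the expected code length is the sum of the merged weights.
merge 9/100 + 13/50 → 7/20
merge 31/100 + 17/50 → 13/20
merge 7/20 + 13/20 → 1
L = 7/20 + 13/20 + 1 = 2 bits/symbol.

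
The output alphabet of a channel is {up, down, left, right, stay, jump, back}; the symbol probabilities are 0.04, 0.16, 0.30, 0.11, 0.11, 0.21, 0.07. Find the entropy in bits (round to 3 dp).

2.572 bits

H = −Σ pᵢ log₂ pᵢ.
−0.04·log₂(0.04) = 0.1858
−0.16·log₂(0.16) = 0.4230
−0.30·log₂(0.30) = 0.5211
−0.11·log₂(0.11) = 0.3503
−0.11·log₂(0.11) = 0.3503
−0.21·log₂(0.21) = 0.4728
−0.07·log₂(0.07) = 0.2686
Sum ≈ 2.5718 → 2.572 bits.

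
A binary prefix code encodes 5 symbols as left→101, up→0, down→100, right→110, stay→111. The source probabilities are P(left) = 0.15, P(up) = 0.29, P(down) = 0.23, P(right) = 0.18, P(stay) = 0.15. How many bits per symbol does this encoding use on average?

2.42 bits/symbol

L̄ = Σ pᵢ·ℓᵢ = 0.15·3 + 0.29·1 + 0.23·3 + 0.18·3 + 0.15·3 = 2.42 bits/symbol.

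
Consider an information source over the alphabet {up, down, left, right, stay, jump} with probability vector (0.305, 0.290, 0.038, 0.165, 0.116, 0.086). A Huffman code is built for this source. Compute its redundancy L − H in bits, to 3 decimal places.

0.051 bits

Entropy H = −Σ p log₂ p ≈ 2.3135 bits.
Huffman merges: 19/500+43/500→31/250; 29/250+31/250→6/25; 33/200+6/25→81/200; 29/100+61/200→119/200; 81/200+119/200→1. L = 591/250 ≈ 2.3640.
L − H = 2.3640 − 2.3135 = 0.051 bits.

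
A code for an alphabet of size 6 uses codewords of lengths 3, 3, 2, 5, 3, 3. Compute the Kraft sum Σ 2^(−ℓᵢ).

0.78125

With common denominator 2^5 = 32: Σ 2^(−ℓᵢ) = 4/32 + 4/32 + 8/32 + 1/32 + 4/32 + 4/32 = 25/32 = 0.78125.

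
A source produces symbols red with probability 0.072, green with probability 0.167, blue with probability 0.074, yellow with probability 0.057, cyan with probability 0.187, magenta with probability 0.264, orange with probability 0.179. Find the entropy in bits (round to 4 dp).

H = −Σ pᵢ log₂ pᵢ.
−0.072·log₂(0.072) = 0.2733
−0.167·log₂(0.167) = 0.4312
−0.074·log₂(0.074) = 0.2780
−0.057·log₂(0.057) = 0.2356
−0.187·log₂(0.187) = 0.4523
−0.264·log₂(0.264) = 0.5072
−0.179·log₂(0.179) = 0.4443
Sum ≈ 2.6219 → 2.6219 bits.

2.6219 bits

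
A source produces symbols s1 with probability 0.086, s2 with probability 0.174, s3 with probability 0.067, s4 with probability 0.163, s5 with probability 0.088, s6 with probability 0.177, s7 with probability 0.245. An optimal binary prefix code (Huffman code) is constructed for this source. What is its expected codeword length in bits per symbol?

2.731 bits/symbol

Repeatedly combine the two least-probable nodes; the expected code length is the sum of the merged weights.
merge 67/1000 + 43/500 → 153/1000
merge 11/125 + 153/1000 → 241/1000
merge 163/1000 + 87/500 → 337/1000
merge 177/1000 + 241/1000 → 209/500
merge 49/200 + 337/1000 → 291/500
merge 209/500 + 291/500 → 1
L = 153/1000 + 241/1000 + 337/1000 + 209/500 + 291/500 + 1 = 2731/1000 = 2.731 bits/symbol.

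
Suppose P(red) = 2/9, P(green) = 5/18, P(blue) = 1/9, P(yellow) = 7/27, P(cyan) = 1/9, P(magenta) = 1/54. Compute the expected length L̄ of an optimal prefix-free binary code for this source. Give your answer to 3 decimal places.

Repeatedly combine the two least-probable nodes; the expected code length is the sum of the merged weights.
merge 1/54 + 1/9 → 7/54
merge 1/9 + 7/54 → 13/54
merge 2/9 + 13/54 → 25/54
merge 7/27 + 5/18 → 29/54
merge 25/54 + 29/54 → 1
L = 7/54 + 13/54 + 25/54 + 29/54 + 1 = 64/27 ≈ 2.370 bits/symbol.

2.370 bits/symbol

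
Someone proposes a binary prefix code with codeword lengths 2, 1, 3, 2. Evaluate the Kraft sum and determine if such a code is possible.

With common denominator 2^3 = 8: Σ 2^(−ℓᵢ) = 2/8 + 4/8 + 1/8 + 2/8 = 9/8 = 1.125.
Kraft's inequality requires Σ ≤ 1; here Σ = 1.125 > 1, so no such prefix code exists.

1.125; no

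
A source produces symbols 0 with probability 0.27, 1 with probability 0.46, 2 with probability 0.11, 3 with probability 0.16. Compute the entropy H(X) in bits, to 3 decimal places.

H = −Σ pᵢ log₂ pᵢ.
−0.27·log₂(0.27) = 0.5100
−0.46·log₂(0.46) = 0.5153
−0.11·log₂(0.11) = 0.3503
−0.16·log₂(0.16) = 0.4230
Sum ≈ 1.7987 → 1.799 bits.

1.799 bits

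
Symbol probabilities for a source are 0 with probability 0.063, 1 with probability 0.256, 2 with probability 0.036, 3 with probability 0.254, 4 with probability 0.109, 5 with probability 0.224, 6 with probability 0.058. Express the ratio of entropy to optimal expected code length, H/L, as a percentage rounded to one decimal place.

99.3%

Entropy H = −Σ p log₂ p ≈ 2.4996 bits.
Huffman merges: 9/250+29/500→47/500; 63/1000+47/500→157/1000; 109/1000+157/1000→133/500; 28/125+127/500→239/500; 32/125+133/500→261/500; 239/500+261/500→1. L = 2517/1000 ≈ 2.5170.
Efficiency = H/L = 2.4996/2.5170 = 99.3%.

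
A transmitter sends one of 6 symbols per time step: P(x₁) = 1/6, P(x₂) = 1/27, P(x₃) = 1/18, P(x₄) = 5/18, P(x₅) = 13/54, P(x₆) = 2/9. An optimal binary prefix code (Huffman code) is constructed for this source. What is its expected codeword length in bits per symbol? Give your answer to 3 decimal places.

2.352 bits/symbol

Repeatedly combine the two least-probable nodes; the expected code length is the sum of the merged weights.
merge 1/27 + 1/18 → 5/54
merge 5/54 + 1/6 → 7/27
merge 2/9 + 13/54 → 25/54
merge 7/27 + 5/18 → 29/54
merge 25/54 + 29/54 → 1
L = 5/54 + 7/27 + 25/54 + 29/54 + 1 = 127/54 ≈ 2.352 bits/symbol.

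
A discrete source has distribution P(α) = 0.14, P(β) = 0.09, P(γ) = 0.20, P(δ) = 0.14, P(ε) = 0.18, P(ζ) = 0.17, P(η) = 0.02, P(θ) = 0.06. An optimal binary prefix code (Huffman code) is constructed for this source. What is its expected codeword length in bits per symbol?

2.87 bits/symbol

Repeatedly combine the two least-probable nodes; the expected code length is the sum of the merged weights.
merge 1/50 + 3/50 → 2/25
merge 2/25 + 9/100 → 17/100
merge 7/50 + 7/50 → 7/25
merge 17/100 + 17/100 → 17/50
merge 9/50 + 1/5 → 19/50
merge 7/25 + 17/50 → 31/50
merge 19/50 + 31/50 → 1
L = 2/25 + 17/100 + 7/25 + 17/50 + 19/50 + 31/50 + 1 = 287/100 = 2.87 bits/symbol.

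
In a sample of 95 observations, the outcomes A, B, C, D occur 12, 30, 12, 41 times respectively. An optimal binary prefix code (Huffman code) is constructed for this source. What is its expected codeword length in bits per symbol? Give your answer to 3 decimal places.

1.821 bits/symbol

Probabilities are the counts divided by 95.
Repeatedly combine the two least-probable nodes; the expected code length is the sum of the merged weights.
merge 12/95 + 12/95 → 24/95
merge 24/95 + 6/19 → 54/95
merge 41/95 + 54/95 → 1
L = 24/95 + 54/95 + 1 = 173/95 ≈ 1.821 bits/symbol.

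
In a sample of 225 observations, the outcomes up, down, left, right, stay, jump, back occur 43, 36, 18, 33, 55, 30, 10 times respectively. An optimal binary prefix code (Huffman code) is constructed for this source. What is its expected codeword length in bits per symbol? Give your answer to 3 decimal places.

Probabilities are the counts divided by 225.
Repeatedly combine the two least-probable nodes; the expected code length is the sum of the merged weights.
merge 2/45 + 2/25 → 28/225
merge 28/225 + 2/15 → 58/225
merge 11/75 + 4/25 → 23/75
merge 43/225 + 11/45 → 98/225
merge 58/225 + 23/75 → 127/225
merge 98/225 + 127/225 → 1
L = 28/225 + 58/225 + 23/75 + 98/225 + 127/225 + 1 = 121/45 ≈ 2.689 bits/symbol.

2.689 bits/symbol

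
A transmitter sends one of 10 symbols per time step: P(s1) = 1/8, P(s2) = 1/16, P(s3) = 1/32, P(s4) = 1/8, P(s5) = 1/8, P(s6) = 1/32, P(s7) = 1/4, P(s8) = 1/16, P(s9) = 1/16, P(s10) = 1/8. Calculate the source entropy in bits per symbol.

Each probability is a power of 1/2, so log₂(1/p) is an integer.
H = Σ p·log₂(1/p) = 1/8·3 + 1/16·4 + 1/32·5 + 1/8·3 + 1/8·3 + 1/32·5 + 1/4·2 + 1/16·4 + 1/16·4 + 1/8·3 = 3.0625 bits.

3.0625 bits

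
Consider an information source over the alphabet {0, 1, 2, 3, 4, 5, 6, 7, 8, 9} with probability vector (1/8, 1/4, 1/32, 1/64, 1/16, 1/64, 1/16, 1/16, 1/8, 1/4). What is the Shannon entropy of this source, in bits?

Each probability is a power of 1/2, so log₂(1/p) is an integer.
H = Σ p·log₂(1/p) = 1/8·3 + 1/4·2 + 1/32·5 + 1/64·6 + 1/16·4 + 1/64·6 + 1/16·4 + 1/16·4 + 1/8·3 + 1/4·2 = 2.84375 bits.

2.84375 bits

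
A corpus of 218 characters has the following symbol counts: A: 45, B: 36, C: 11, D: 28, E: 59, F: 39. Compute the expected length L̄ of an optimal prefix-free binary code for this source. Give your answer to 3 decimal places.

2.523 bits/symbol

Probabilities are the counts divided by 218.
Repeatedly combine the two least-probable nodes; the expected code length is the sum of the merged weights.
merge 11/218 + 14/109 → 39/218
merge 18/109 + 39/218 → 75/218
merge 39/218 + 45/218 → 42/109
merge 59/218 + 75/218 → 67/109
merge 42/109 + 67/109 → 1
L = 39/218 + 75/218 + 42/109 + 67/109 + 1 = 275/109 ≈ 2.523 bits/symbol.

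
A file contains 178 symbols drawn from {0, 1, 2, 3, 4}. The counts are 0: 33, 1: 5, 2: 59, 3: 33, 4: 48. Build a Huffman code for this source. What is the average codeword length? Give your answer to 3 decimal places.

Probabilities are the counts divided by 178.
Repeatedly combine the two least-probable nodes; the expected code length is the sum of the merged weights.
merge 5/178 + 33/178 → 19/89
merge 33/178 + 19/89 → 71/178
merge 24/89 + 59/178 → 107/178
merge 71/178 + 107/178 → 1
L = 19/89 + 71/178 + 107/178 + 1 = 197/89 ≈ 2.213 bits/symbol.

2.213 bits/symbol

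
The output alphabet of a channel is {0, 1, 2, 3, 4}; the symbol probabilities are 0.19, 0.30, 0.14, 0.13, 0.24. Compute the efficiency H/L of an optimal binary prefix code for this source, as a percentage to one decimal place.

99.1%

Entropy H = −Σ p log₂ p ≈ 2.2502 bits.
Huffman merges: 13/100+7/50→27/100; 19/100+6/25→43/100; 27/100+3/10→57/100; 43/100+57/100→1. L = 227/100 ≈ 2.2700.
Efficiency = H/L = 2.2502/2.2700 = 99.1%.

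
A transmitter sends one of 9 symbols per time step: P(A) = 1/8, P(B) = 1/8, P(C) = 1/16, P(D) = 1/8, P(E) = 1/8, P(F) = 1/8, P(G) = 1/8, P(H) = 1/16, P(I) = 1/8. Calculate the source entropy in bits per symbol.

3.125 bits

Each probability is a power of 1/2, so log₂(1/p) is an integer.
H = Σ p·log₂(1/p) = 1/8·3 + 1/8·3 + 1/16·4 + 1/8·3 + 1/8·3 + 1/8·3 + 1/8·3 + 1/16·4 + 1/8·3 = 3.125 bits.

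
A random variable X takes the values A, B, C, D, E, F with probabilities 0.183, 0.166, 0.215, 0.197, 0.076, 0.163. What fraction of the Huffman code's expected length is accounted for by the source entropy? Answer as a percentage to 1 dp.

97.6%

Entropy H = −Σ p log₂ p ≈ 2.5261 bits.
Huffman merges: 19/250+163/1000→239/1000; 83/500+183/1000→349/1000; 197/1000+43/200→103/250; 239/1000+349/1000→147/250; 103/250+147/250→1. L = 647/250 ≈ 2.5880.
Efficiency = H/L = 2.5261/2.5880 = 97.6%.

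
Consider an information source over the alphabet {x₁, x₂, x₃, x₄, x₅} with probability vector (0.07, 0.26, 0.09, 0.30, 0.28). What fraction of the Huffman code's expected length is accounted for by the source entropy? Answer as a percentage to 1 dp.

98.2%

Entropy H = −Σ p log₂ p ≈ 2.1218 bits.
Huffman merges: 7/100+9/100→4/25; 4/25+13/50→21/50; 7/25+3/10→29/50; 21/50+29/50→1. L = 54/25 ≈ 2.1600.
Efficiency = H/L = 2.1218/2.1600 = 98.2%.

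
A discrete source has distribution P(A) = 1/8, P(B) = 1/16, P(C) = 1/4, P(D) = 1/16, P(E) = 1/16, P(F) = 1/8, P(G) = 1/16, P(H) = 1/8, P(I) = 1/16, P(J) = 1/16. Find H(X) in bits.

3.125 bits

Each probability is a power of 1/2, so log₂(1/p) is an integer.
H = Σ p·log₂(1/p) = 1/8·3 + 1/16·4 + 1/4·2 + 1/16·4 + 1/16·4 + 1/8·3 + 1/16·4 + 1/8·3 + 1/16·4 + 1/16·4 = 3.125 bits.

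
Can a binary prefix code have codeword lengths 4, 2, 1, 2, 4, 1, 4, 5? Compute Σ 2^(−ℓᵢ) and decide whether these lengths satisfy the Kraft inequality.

1.71875; no

With common denominator 2^5 = 32: Σ 2^(−ℓᵢ) = 2/32 + 8/32 + 16/32 + 8/32 + 2/32 + 16/32 + 2/32 + 1/32 = 55/32 = 1.71875.
Kraft's inequality requires Σ ≤ 1; here Σ = 1.71875 > 1, so no such prefix code exists.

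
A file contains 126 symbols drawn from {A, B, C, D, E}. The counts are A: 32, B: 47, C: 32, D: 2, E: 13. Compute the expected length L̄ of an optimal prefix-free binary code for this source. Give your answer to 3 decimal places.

2.119 bits/symbol

Probabilities are the counts divided by 126.
Repeatedly combine the two least-probable nodes; the expected code length is the sum of the merged weights.
merge 1/63 + 13/126 → 5/42
merge 5/42 + 16/63 → 47/126
merge 16/63 + 47/126 → 79/126
merge 47/126 + 79/126 → 1
L = 5/42 + 47/126 + 79/126 + 1 = 89/42 ≈ 2.119 bits/symbol.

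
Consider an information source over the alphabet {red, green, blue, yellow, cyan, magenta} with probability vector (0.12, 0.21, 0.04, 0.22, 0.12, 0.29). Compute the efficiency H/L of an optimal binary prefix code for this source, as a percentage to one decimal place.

98.0%

Entropy H = −Σ p log₂ p ≈ 2.3912 bits.
Huffman merges: 1/25+3/25→4/25; 3/25+4/25→7/25; 21/100+11/50→43/100; 7/25+29/100→57/100; 43/100+57/100→1. L = 61/25 ≈ 2.4400.
Efficiency = H/L = 2.3912/2.4400 = 98.0%.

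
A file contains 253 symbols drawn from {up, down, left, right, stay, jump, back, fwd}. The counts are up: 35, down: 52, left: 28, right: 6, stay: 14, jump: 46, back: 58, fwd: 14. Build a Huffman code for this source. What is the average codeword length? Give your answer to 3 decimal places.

2.779 bits/symbol

Probabilities are the counts divided by 253.
Repeatedly combine the two least-probable nodes; the expected code length is the sum of the merged weights.
merge 6/253 + 14/253 → 20/253
merge 14/253 + 20/253 → 34/253
merge 28/253 + 34/253 → 62/253
merge 35/253 + 2/11 → 81/253
merge 52/253 + 58/253 → 10/23
merge 62/253 + 81/253 → 13/23
merge 10/23 + 13/23 → 1
L = 20/253 + 34/253 + 62/253 + 81/253 + 10/23 + 13/23 + 1 = 703/253 ≈ 2.779 bits/symbol.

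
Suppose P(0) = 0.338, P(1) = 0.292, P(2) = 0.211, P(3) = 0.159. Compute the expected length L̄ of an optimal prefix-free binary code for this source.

2 bits/symbol

Repeatedly combine the two least-probable nodes; the expected code length is the sum of the merged weights.
merge 159/1000 + 211/1000 → 37/100
merge 73/250 + 169/500 → 63/100
merge 37/100 + 63/100 → 1
L = 37/100 + 63/100 + 1 = 2 bits/symbol.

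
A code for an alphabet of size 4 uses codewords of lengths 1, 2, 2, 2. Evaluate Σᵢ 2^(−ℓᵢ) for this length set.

With common denominator 2^2 = 4: Σ 2^(−ℓᵢ) = 2/4 + 1/4 + 1/4 + 1/4 = 5/4 = 1.25.

1.25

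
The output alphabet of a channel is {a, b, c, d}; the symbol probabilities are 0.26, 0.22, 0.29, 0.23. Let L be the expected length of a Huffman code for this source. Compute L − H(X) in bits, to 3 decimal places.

Entropy H = −Σ p log₂ p ≈ 1.9914 bits.
Huffman merges: 11/50+23/100→9/20; 13/50+29/100→11/20; 9/20+11/20→1. L = 2 ≈ 2.0000.
L − H = 2.0000 − 1.9914 = 0.009 bits.

0.009 bits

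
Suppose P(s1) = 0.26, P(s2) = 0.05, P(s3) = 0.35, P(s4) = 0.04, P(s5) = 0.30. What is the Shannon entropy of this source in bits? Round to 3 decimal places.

H = −Σ pᵢ log₂ pᵢ.
−0.26·log₂(0.26) = 0.5053
−0.05·log₂(0.05) = 0.2161
−0.35·log₂(0.35) = 0.5301
−0.04·log₂(0.04) = 0.1858
−0.30·log₂(0.30) = 0.5211
Sum ≈ 1.9583 → 1.958 bits.

1.958 bits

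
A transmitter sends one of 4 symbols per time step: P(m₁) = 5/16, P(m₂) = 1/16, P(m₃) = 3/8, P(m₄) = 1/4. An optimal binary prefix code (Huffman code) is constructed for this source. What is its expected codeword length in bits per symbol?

1.9375 bits/symbol

Repeatedly combine the two least-probable nodes; the expected code length is the sum of the merged weights.
merge 1/16 + 1/4 → 5/16
merge 5/16 + 5/16 → 5/8
merge 3/8 + 5/8 → 1
L = 5/16 + 5/8 + 1 = 31/16 = 1.9375 bits/symbol.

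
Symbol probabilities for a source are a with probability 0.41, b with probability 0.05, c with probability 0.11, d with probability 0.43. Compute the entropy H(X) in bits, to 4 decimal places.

H = −Σ pᵢ log₂ pᵢ.
−0.41·log₂(0.41) = 0.5274
−0.05·log₂(0.05) = 0.2161
−0.11·log₂(0.11) = 0.3503
−0.43·log₂(0.43) = 0.5236
Sum ≈ 1.6173 → 1.6173 bits.

1.6173 bits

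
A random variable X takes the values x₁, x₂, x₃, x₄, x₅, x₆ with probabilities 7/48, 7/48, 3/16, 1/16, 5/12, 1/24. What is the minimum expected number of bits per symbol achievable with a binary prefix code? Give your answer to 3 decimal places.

2.271 bits/symbol

Repeatedly combine the two least-probable nodes; the expected code length is the sum of the merged weights.
merge 1/24 + 1/16 → 5/48
merge 5/48 + 7/48 → 1/4
merge 7/48 + 3/16 → 1/3
merge 1/4 + 1/3 → 7/12
merge 5/12 + 7/12 → 1
L = 5/48 + 1/4 + 1/3 + 7/12 + 1 = 109/48 ≈ 2.271 bits/symbol.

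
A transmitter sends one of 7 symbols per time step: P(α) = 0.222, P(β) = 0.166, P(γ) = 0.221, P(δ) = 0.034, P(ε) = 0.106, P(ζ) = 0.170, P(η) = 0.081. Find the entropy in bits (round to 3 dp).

H = −Σ pᵢ log₂ pᵢ.
−0.222·log₂(0.222) = 0.4820
−0.166·log₂(0.166) = 0.4301
−0.221·log₂(0.221) = 0.4813
−0.034·log₂(0.034) = 0.1659
−0.106·log₂(0.106) = 0.3432
−0.170·log₂(0.170) = 0.4346
−0.081·log₂(0.081) = 0.2937
Sum ≈ 2.6308 → 2.631 bits.

2.631 bits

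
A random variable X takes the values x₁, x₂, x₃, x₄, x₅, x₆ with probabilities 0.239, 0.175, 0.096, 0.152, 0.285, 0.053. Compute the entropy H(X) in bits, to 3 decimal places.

2.412 bits

H = −Σ pᵢ log₂ pᵢ.
−0.239·log₂(0.239) = 0.4935
−0.175·log₂(0.175) = 0.4401
−0.096·log₂(0.096) = 0.3246
−0.152·log₂(0.152) = 0.4131
−0.285·log₂(0.285) = 0.5161
−0.053·log₂(0.053) = 0.2246
Sum ≈ 2.4120 → 2.412 bits.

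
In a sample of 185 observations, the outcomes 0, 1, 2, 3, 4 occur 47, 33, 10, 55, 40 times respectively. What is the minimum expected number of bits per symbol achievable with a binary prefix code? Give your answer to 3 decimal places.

Probabilities are the counts divided by 185.
Repeatedly combine the two least-probable nodes; the expected code length is the sum of the merged weights.
merge 2/37 + 33/185 → 43/185
merge 8/37 + 43/185 → 83/185
merge 47/185 + 11/37 → 102/185
merge 83/185 + 102/185 → 1
L = 43/185 + 83/185 + 102/185 + 1 = 413/185 ≈ 2.232 bits/symbol.

2.232 bits/symbol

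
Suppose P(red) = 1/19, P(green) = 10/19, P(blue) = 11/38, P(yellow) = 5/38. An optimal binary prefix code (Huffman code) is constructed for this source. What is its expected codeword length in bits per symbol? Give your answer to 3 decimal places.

1.658 bits/symbol

Repeatedly combine the two least-probable nodes; the expected code length is the sum of the merged weights.
merge 1/19 + 5/38 → 7/38
merge 7/38 + 11/38 → 9/19
merge 9/19 + 10/19 → 1
L = 7/38 + 9/19 + 1 = 63/38 ≈ 1.658 bits/symbol.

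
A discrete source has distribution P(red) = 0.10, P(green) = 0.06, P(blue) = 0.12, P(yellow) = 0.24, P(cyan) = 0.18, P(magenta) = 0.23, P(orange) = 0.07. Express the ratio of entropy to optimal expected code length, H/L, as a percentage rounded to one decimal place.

Entropy H = −Σ p log₂ p ≈ 2.6385 bits.
Huffman merges: 3/50+7/100→13/100; 1/10+3/25→11/50; 13/100+9/50→31/100; 11/50+23/100→9/20; 6/25+31/100→11/20; 9/20+11/20→1. L = 133/50 ≈ 2.6600.
Efficiency = H/L = 2.6385/2.6600 = 99.2%.

99.2%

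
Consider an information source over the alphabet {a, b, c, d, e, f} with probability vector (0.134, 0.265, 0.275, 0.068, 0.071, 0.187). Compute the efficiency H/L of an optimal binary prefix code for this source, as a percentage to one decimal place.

Entropy H = −Σ p log₂ p ≈ 2.3955 bits.
Huffman merges: 17/250+71/1000→139/1000; 67/500+139/1000→273/1000; 187/1000+53/200→113/250; 273/1000+11/40→137/250; 113/250+137/250→1. L = 603/250 ≈ 2.4120.
Efficiency = H/L = 2.3955/2.4120 = 99.3%.

99.3%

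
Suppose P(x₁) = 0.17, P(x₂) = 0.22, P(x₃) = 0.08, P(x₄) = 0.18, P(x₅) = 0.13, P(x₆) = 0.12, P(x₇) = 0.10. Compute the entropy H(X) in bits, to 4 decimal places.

H = −Σ pᵢ log₂ pᵢ.
−0.17·log₂(0.17) = 0.4346
−0.22·log₂(0.22) = 0.4806
−0.08·log₂(0.08) = 0.2915
−0.18·log₂(0.18) = 0.4453
−0.13·log₂(0.13) = 0.3826
−0.12·log₂(0.12) = 0.3671
−0.10·log₂(0.10) = 0.3322
Sum ≈ 2.7339 → 2.7339 bits.

2.7339 bits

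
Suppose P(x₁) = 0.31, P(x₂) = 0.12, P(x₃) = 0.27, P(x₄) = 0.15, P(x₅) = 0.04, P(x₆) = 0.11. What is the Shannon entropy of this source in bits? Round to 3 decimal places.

2.347 bits

H = −Σ pᵢ log₂ pᵢ.
−0.31·log₂(0.31) = 0.5238
−0.12·log₂(0.12) = 0.3671
−0.27·log₂(0.27) = 0.5100
−0.15·log₂(0.15) = 0.4105
−0.04·log₂(0.04) = 0.1858
−0.11·log₂(0.11) = 0.3503
Sum ≈ 2.3475 → 2.347 bits.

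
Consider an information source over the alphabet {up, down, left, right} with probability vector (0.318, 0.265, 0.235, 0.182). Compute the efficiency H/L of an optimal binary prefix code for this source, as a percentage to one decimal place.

Entropy H = −Σ p log₂ p ≈ 1.9717 bits.
Huffman merges: 91/500+47/200→417/1000; 53/200+159/500→583/1000; 417/1000+583/1000→1. L = 2 ≈ 2.0000.
Efficiency = H/L = 1.9717/2.0000 = 98.6%.

98.6%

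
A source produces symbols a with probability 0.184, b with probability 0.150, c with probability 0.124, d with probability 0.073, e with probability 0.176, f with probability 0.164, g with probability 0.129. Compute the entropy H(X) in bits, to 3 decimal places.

H = −Σ pᵢ log₂ pᵢ.
−0.184·log₂(0.184) = 0.4494
−0.150·log₂(0.150) = 0.4105
−0.124·log₂(0.124) = 0.3734
−0.073·log₂(0.073) = 0.2756
−0.176·log₂(0.176) = 0.4411
−0.164·log₂(0.164) = 0.4278
−0.129·log₂(0.129) = 0.3811
Sum ≈ 2.7590 → 2.759 bits.

2.759 bits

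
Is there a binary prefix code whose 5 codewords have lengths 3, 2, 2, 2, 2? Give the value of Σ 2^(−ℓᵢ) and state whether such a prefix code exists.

1.125; no

With common denominator 2^3 = 8: Σ 2^(−ℓᵢ) = 1/8 + 2/8 + 2/8 + 2/8 + 2/8 = 9/8 = 1.125.
Kraft's inequality requires Σ ≤ 1; here Σ = 1.125 > 1, so no such prefix code exists.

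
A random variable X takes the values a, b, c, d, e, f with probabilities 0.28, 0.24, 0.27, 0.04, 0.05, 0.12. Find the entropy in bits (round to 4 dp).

2.2873 bits

H = −Σ pᵢ log₂ pᵢ.
−0.28·log₂(0.28) = 0.5142
−0.24·log₂(0.24) = 0.4941
−0.27·log₂(0.27) = 0.5100
−0.04·log₂(0.04) = 0.1858
−0.05·log₂(0.05) = 0.2161
−0.12·log₂(0.12) = 0.3671
Sum ≈ 2.2873 → 2.2873 bits.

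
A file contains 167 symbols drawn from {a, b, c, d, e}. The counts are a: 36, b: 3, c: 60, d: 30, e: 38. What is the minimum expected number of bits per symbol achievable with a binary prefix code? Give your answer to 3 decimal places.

Probabilities are the counts divided by 167.
Repeatedly combine the two least-probable nodes; the expected code length is the sum of the merged weights.
merge 3/167 + 30/167 → 33/167
merge 33/167 + 36/167 → 69/167
merge 38/167 + 60/167 → 98/167
merge 69/167 + 98/167 → 1
L = 33/167 + 69/167 + 98/167 + 1 = 367/167 ≈ 2.198 bits/symbol.

2.198 bits/symbol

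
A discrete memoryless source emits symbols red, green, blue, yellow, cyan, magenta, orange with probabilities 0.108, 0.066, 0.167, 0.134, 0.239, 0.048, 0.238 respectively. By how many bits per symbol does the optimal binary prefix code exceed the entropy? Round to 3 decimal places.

0.015 bits

Entropy H = −Σ p log₂ p ≈ 2.6220 bits.
Huffman merges: 6/125+33/500→57/500; 27/250+57/500→111/500; 67/500+167/1000→301/1000; 111/500+119/500→23/50; 239/1000+301/1000→27/50; 23/50+27/50→1. L = 2637/1000 ≈ 2.6370.
L − H = 2.6370 − 2.6220 = 0.015 bits.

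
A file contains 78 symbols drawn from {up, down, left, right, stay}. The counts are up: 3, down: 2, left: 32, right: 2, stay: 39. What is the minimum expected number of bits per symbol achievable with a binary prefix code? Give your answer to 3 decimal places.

1.641 bits/symbol

Probabilities are the counts divided by 78.
Repeatedly combine the two least-probable nodes; the expected code length is the sum of the merged weights.
merge 1/39 + 1/39 → 2/39
merge 1/26 + 2/39 → 7/78
merge 7/78 + 16/39 → 1/2
merge 1/2 + 1/2 → 1
L = 2/39 + 7/78 + 1/2 + 1 = 64/39 ≈ 1.641 bits/symbol.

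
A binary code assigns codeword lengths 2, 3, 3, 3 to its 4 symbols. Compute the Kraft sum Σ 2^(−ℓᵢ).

With common denominator 2^3 = 8: Σ 2^(−ℓᵢ) = 2/8 + 1/8 + 1/8 + 1/8 = 5/8 = 0.625.

0.625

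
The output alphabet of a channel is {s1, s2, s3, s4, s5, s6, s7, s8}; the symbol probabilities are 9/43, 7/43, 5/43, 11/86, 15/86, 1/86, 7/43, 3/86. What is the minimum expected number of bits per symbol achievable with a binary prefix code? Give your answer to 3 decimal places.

2.826 bits/symbol

Repeatedly combine the two least-probable nodes; the expected code length is the sum of the merged weights.
merge 1/86 + 3/86 → 2/43
merge 2/43 + 5/43 → 7/43
merge 11/86 + 7/43 → 25/86
merge 7/43 + 7/43 → 14/43
merge 15/86 + 9/43 → 33/86
merge 25/86 + 14/43 → 53/86
merge 33/86 + 53/86 → 1
L = 2/43 + 7/43 + 25/86 + 14/43 + 33/86 + 53/86 + 1 = 243/86 ≈ 2.826 bits/symbol.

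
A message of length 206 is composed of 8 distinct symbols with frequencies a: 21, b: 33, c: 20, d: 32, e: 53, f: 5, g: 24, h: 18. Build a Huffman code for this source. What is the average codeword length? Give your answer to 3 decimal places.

2.854 bits/symbol

Probabilities are the counts divided by 206.
Repeatedly combine the two least-probable nodes; the expected code length is the sum of the merged weights.
merge 5/206 + 9/103 → 23/206
merge 10/103 + 21/206 → 41/206
merge 23/206 + 12/103 → 47/206
merge 16/103 + 33/206 → 65/206
merge 41/206 + 47/206 → 44/103
merge 53/206 + 65/206 → 59/103
merge 44/103 + 59/103 → 1
L = 23/206 + 41/206 + 47/206 + 65/206 + 44/103 + 59/103 + 1 = 294/103 ≈ 2.854 bits/symbol.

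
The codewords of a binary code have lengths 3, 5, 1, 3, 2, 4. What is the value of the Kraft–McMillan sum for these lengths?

With common denominator 2^5 = 32: Σ 2^(−ℓᵢ) = 4/32 + 1/32 + 16/32 + 4/32 + 8/32 + 2/32 = 35/32 = 1.09375.

1.09375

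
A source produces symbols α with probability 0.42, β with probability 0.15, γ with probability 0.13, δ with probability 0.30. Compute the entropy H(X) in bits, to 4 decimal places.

H = −Σ pᵢ log₂ pᵢ.
−0.42·log₂(0.42) = 0.5256
−0.15·log₂(0.15) = 0.4105
−0.13·log₂(0.13) = 0.3826
−0.30·log₂(0.30) = 0.5211
Sum ≈ 1.8399 → 1.8399 bits.

1.8399 bits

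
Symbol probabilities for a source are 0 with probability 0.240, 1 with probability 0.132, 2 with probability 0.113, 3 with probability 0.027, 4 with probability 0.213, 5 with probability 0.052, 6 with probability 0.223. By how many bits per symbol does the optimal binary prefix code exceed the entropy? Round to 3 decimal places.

Entropy H = −Σ p log₂ p ≈ 2.5557 bits.
Huffman merges: 27/1000+13/250→79/1000; 79/1000+113/1000→24/125; 33/250+24/125→81/250; 213/1000+223/1000→109/250; 6/25+81/250→141/250; 109/250+141/250→1. L = 519/200 ≈ 2.5950.
L − H = 2.5950 − 2.5557 = 0.039 bits.

0.039 bits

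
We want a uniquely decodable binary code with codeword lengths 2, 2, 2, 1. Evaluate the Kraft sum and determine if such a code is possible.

With common denominator 2^2 = 4: Σ 2^(−ℓᵢ) = 1/4 + 1/4 + 1/4 + 2/4 = 5/4 = 1.25.
Kraft's inequality requires Σ ≤ 1; here Σ = 1.25 > 1, so no such prefix code exists.

1.25; no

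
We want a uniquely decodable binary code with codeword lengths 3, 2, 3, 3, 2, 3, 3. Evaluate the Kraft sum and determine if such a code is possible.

With common denominator 2^3 = 8: Σ 2^(−ℓᵢ) = 1/8 + 2/8 + 1/8 + 1/8 + 2/8 + 1/8 + 1/8 = 9/8 = 1.125.
Kraft's inequality requires Σ ≤ 1; here Σ = 1.125 > 1, so no such prefix code exists.

1.125; no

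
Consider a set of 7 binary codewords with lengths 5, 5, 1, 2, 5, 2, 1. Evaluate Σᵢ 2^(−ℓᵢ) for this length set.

1.59375

With common denominator 2^5 = 32: Σ 2^(−ℓᵢ) = 1/32 + 1/32 + 16/32 + 8/32 + 1/32 + 8/32 + 16/32 = 51/32 = 1.59375.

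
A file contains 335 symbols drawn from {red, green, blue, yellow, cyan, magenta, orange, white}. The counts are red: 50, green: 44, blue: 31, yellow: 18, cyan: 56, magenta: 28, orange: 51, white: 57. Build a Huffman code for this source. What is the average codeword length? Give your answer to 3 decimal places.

2.967 bits/symbol

Probabilities are the counts divided by 335.
Repeatedly combine the two least-probable nodes; the expected code length is the sum of the merged weights.
merge 18/335 + 28/335 → 46/335
merge 31/335 + 44/335 → 15/67
merge 46/335 + 10/67 → 96/335
merge 51/335 + 56/335 → 107/335
merge 57/335 + 15/67 → 132/335
merge 96/335 + 107/335 → 203/335
merge 132/335 + 203/335 → 1
L = 46/335 + 15/67 + 96/335 + 107/335 + 132/335 + 203/335 + 1 = 994/335 ≈ 2.967 bits/symbol.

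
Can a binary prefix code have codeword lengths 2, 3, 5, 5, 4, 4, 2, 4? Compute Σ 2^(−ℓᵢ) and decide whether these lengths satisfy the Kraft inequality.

With common denominator 2^5 = 32: Σ 2^(−ℓᵢ) = 8/32 + 4/32 + 1/32 + 1/32 + 2/32 + 2/32 + 8/32 + 2/32 = 28/32 = 0.875.
Kraft's inequality requires Σ ≤ 1; here Σ = 0.875 ≤ 1, so such a prefix code exists.

0.875; yes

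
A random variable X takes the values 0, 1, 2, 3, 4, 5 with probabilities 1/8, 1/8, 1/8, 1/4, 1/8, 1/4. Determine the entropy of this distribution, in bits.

Each probability is a power of 1/2, so log₂(1/p) is an integer.
H = Σ p·log₂(1/p) = 1/8·3 + 1/8·3 + 1/8·3 + 1/4·2 + 1/8·3 + 1/4·2 = 2.5 bits.

2.5 bits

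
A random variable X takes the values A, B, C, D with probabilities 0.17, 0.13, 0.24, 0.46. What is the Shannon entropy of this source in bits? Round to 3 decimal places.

H = −Σ pᵢ log₂ pᵢ.
−0.17·log₂(0.17) = 0.4346
−0.13·log₂(0.13) = 0.3826
−0.24·log₂(0.24) = 0.4941
−0.46·log₂(0.46) = 0.5153
Sum ≈ 1.8267 → 1.827 bits.

1.827 bits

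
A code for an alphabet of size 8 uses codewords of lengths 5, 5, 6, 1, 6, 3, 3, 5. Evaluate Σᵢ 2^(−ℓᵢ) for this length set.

With common denominator 2^6 = 64: Σ 2^(−ℓᵢ) = 2/64 + 2/64 + 1/64 + 32/64 + 1/64 + 8/64 + 8/64 + 2/64 = 56/64 = 0.875.

0.875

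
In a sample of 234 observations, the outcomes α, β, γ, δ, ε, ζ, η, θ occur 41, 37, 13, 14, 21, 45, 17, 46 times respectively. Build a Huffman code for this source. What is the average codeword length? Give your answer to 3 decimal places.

2.889 bits/symbol

Probabilities are the counts divided by 234.
Repeatedly combine the two least-probable nodes; the expected code length is the sum of the merged weights.
merge 1/18 + 7/117 → 3/26
merge 17/234 + 7/78 → 19/117
merge 3/26 + 37/234 → 32/117
merge 19/117 + 41/234 → 79/234
merge 5/26 + 23/117 → 7/18
merge 32/117 + 79/234 → 11/18
merge 7/18 + 11/18 → 1
L = 3/26 + 19/117 + 32/117 + 79/234 + 7/18 + 11/18 + 1 = 26/9 ≈ 2.889 bits/symbol.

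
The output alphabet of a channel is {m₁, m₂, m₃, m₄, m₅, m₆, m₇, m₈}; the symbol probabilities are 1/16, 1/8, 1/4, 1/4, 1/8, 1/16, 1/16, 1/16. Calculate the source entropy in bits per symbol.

2.75 bits

Each probability is a power of 1/2, so log₂(1/p) is an integer.
H = Σ p·log₂(1/p) = 1/16·4 + 1/8·3 + 1/4·2 + 1/4·2 + 1/8·3 + 1/16·4 + 1/16·4 + 1/16·4 = 2.75 bits.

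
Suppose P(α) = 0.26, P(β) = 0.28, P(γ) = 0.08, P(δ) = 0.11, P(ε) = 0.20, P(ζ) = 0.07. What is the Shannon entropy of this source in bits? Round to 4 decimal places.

2.3942 bits

H = −Σ pᵢ log₂ pᵢ.
−0.26·log₂(0.26) = 0.5053
−0.28·log₂(0.28) = 0.5142
−0.08·log₂(0.08) = 0.2915
−0.11·log₂(0.11) = 0.3503
−0.20·log₂(0.20) = 0.4644
−0.07·log₂(0.07) = 0.2686
Sum ≈ 2.3942 → 2.3942 bits.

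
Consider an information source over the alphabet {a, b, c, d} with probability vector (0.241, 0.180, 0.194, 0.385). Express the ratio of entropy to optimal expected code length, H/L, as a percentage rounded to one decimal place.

97.0%

Entropy H = −Σ p log₂ p ≈ 1.9292 bits.
Huffman merges: 9/50+97/500→187/500; 241/1000+187/500→123/200; 77/200+123/200→1. L = 1989/1000 ≈ 1.9890.
Efficiency = H/L = 1.9292/1.9890 = 97.0%.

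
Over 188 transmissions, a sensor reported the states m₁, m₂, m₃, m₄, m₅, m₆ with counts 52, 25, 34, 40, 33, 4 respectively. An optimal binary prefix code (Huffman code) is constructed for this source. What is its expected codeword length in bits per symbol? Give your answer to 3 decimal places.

2.484 bits/symbol

Probabilities are the counts divided by 188.
Repeatedly combine the two least-probable nodes; the expected code length is the sum of the merged weights.
merge 1/47 + 25/188 → 29/188
merge 29/188 + 33/188 → 31/94
merge 17/94 + 10/47 → 37/94
merge 13/47 + 31/94 → 57/94
merge 37/94 + 57/94 → 1
L = 29/188 + 31/94 + 37/94 + 57/94 + 1 = 467/188 ≈ 2.484 bits/symbol.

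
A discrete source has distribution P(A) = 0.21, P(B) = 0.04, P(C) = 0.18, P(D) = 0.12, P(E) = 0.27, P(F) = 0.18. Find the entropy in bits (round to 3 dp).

2.426 bits

H = −Σ pᵢ log₂ pᵢ.
−0.21·log₂(0.21) = 0.4728
−0.04·log₂(0.04) = 0.1858
−0.18·log₂(0.18) = 0.4453
−0.12·log₂(0.12) = 0.3671
−0.27·log₂(0.27) = 0.5100
−0.18·log₂(0.18) = 0.4453
Sum ≈ 2.4263 → 2.426 bits.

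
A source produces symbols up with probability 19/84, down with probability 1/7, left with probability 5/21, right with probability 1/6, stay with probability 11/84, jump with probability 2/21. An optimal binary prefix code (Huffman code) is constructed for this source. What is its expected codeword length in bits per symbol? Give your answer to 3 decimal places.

2.536 bits/symbol

Repeatedly combine the two least-probable nodes; the expected code length is the sum of the merged weights.
merge 2/21 + 11/84 → 19/84
merge 1/7 + 1/6 → 13/42
merge 19/84 + 19/84 → 19/42
merge 5/21 + 13/42 → 23/42
merge 19/42 + 23/42 → 1
L = 19/84 + 13/42 + 19/42 + 23/42 + 1 = 71/28 ≈ 2.536 bits/symbol.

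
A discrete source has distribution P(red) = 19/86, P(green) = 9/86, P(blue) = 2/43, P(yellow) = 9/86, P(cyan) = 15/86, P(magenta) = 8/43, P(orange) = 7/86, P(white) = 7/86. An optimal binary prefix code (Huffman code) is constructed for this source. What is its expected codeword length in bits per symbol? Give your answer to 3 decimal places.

Repeatedly combine the two least-probable nodes; the expected code length is the sum of the merged weights.
merge 2/43 + 7/86 → 11/86
merge 7/86 + 9/86 → 8/43
merge 9/86 + 11/86 → 10/43
merge 15/86 + 8/43 → 31/86
merge 8/43 + 19/86 → 35/86
merge 10/43 + 31/86 → 51/86
merge 35/86 + 51/86 → 1
L = 11/86 + 8/43 + 10/43 + 31/86 + 35/86 + 51/86 + 1 = 125/43 ≈ 2.907 bits/symbol.

2.907 bits/symbol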